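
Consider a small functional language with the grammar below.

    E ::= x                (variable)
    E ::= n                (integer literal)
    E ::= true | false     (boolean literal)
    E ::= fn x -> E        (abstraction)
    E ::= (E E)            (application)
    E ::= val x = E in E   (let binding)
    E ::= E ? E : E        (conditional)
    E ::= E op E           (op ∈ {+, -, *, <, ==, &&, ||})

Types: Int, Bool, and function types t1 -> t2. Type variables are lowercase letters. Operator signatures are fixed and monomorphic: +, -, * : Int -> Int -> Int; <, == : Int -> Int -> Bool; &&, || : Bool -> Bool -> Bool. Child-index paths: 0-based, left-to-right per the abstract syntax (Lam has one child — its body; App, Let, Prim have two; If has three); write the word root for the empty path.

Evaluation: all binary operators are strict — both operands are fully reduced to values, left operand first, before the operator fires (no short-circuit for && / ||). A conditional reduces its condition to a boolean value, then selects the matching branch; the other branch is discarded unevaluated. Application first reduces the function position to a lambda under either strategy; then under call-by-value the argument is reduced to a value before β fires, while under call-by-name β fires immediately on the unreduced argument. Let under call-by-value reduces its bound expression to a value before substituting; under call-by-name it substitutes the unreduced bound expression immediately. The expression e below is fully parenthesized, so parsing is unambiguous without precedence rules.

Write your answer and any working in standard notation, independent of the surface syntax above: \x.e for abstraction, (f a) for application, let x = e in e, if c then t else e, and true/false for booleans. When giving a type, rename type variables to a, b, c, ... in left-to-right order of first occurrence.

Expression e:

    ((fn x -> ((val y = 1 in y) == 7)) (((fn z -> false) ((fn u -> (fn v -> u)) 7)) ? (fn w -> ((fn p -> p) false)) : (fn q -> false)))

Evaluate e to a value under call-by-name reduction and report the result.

Answer: false

Working:
step 0: ((\x.((let y = 1 in y) == 7)) (if ((\z.false) ((\u.(\v.u)) 7)) then (\w.((\p.p) false)) else (\q.false)))
step 1: [beta@root] ((let y = 1 in y) == 7)
step 2: [let@0] (1 == 7)
step 3: [delta@root] false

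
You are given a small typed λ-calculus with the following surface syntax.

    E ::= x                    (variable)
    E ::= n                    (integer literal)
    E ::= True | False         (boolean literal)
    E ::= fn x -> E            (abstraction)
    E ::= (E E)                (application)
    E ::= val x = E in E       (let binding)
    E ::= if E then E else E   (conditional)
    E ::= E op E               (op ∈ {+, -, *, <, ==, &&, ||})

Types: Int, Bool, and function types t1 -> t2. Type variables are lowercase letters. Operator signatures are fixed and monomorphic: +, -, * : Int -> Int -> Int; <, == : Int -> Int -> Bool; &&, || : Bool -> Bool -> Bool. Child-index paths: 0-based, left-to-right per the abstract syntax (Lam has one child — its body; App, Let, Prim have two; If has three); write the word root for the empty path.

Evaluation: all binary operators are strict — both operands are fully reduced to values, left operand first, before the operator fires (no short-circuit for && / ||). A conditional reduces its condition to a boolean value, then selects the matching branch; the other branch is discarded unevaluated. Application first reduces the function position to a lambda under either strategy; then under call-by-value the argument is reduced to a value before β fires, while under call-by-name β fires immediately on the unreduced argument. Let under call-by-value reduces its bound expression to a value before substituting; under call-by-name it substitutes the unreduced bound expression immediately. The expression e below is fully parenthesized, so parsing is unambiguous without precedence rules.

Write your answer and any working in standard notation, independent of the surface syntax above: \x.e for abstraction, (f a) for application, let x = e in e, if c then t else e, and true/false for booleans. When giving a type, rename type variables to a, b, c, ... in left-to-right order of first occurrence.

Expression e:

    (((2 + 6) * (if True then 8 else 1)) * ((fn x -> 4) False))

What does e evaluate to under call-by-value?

Working:
step 0: (((2 + 6) * (if true then 8 else 1)) * ((\x.4) false))
step 1: [delta@0.0] ((8 * (if true then 8 else 1)) * ((\x.4) false))
step 2: [if@0.1] ((8 * 8) * ((\x.4) false))
step 3: [delta@0] (64 * ((\x.4) false))
step 4: [beta@1] (64 * 4)
step 5: [delta@root] 256

Answer: 256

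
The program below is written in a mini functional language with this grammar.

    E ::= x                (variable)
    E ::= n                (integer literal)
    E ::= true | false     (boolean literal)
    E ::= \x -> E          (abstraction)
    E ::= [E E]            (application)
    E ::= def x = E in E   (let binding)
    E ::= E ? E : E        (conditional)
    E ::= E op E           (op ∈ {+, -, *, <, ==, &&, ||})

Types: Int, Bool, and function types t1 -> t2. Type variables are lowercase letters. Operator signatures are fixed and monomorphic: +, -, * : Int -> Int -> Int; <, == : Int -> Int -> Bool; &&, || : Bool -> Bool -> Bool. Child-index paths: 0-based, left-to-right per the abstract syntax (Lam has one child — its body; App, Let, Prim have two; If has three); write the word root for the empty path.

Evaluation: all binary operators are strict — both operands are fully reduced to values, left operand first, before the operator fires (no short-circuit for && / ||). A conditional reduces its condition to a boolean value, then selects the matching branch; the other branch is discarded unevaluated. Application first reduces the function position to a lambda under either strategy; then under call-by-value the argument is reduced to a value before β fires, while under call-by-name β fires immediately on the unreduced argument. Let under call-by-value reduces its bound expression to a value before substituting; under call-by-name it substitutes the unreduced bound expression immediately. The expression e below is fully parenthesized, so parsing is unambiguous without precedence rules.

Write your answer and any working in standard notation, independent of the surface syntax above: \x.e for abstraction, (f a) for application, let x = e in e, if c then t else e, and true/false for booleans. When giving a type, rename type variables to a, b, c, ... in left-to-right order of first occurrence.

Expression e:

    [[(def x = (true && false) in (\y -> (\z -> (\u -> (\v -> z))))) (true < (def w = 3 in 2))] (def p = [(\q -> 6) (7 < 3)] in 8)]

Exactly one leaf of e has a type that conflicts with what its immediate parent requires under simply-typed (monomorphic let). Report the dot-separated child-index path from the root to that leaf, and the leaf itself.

Answer: 0.1.0 : true

Working:
  unify Bool ~ Bool
  unify Bool ~ Bool
let x : Bool
z : b
\v._ : d -> b
\u._ : c -> d -> b
\z._ : b -> c -> d -> b
\y._ : a -> b -> c -> d -> b
  unify Bool ~ Int
  FAIL: mismatch Bool ~ Int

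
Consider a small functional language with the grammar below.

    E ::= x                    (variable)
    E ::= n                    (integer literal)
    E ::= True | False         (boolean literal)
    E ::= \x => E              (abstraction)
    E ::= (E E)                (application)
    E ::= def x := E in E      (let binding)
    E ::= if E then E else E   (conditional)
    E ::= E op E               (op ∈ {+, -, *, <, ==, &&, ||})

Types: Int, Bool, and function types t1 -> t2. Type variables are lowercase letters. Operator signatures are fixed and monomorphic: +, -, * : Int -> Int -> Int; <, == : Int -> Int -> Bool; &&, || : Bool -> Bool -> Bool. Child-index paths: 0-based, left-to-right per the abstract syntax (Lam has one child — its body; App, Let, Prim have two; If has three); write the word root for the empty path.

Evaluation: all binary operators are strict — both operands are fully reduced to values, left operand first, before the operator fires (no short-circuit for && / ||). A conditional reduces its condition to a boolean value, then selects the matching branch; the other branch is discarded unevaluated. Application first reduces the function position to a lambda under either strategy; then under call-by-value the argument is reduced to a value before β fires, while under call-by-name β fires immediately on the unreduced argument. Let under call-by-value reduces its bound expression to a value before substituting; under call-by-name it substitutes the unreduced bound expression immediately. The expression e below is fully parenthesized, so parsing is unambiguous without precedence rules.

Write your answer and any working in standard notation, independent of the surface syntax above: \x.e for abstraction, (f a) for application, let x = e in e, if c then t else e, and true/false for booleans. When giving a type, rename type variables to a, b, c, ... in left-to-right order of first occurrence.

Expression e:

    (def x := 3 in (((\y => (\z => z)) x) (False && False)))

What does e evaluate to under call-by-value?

Trace:
step 0: (let x = 3 in (((\y.(\z.z)) x) (false && false)))
step 1: [let@root] (((\y.(\z.z)) 3) (false && false))
step 2: [beta@0] ((\z.z) (false && false))
step 3: [delta@1] ((\z.z) false)
step 4: [beta@root] false

Answer: false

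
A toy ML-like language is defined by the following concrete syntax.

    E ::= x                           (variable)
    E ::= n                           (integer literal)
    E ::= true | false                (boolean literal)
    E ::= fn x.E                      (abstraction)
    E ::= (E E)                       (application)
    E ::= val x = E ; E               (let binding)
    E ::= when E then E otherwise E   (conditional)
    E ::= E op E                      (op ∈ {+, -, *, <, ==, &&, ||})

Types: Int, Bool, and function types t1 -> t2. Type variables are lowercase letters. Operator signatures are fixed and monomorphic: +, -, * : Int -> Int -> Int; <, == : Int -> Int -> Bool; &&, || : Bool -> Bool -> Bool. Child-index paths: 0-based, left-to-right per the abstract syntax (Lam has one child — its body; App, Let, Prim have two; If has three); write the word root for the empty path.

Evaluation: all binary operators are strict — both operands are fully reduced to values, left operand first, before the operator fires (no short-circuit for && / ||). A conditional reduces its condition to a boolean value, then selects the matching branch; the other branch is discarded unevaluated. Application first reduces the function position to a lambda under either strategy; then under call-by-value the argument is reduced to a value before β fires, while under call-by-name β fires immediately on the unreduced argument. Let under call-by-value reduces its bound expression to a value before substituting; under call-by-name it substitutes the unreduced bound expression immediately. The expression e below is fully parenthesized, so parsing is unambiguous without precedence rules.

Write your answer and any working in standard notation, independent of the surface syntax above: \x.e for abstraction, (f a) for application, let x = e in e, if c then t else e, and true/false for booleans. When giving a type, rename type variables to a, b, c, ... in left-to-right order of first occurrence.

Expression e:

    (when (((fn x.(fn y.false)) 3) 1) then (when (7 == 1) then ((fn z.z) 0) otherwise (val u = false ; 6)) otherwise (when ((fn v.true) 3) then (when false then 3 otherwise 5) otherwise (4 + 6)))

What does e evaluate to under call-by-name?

Trace:
step 0: (if (((\x.(\y.false)) 3) 1) then (if (7 == 1) then ((\z.z) 0) else (let u = false in 6)) else (if ((\v.true) 3) then (if false then 3 else 5) else (4 + 6)))
step 1: [beta@0.0] (if ((\y.false) 1) then (if (7 == 1) then ((\z.z) 0) else (let u = false in 6)) else (if ((\v.true) 3) then (if false then 3 else 5) else (4 + 6)))
step 2: [beta@0] (if false then (if (7 == 1) then ((\z.z) 0) else (let u = false in 6)) else (if ((\v.true) 3) then (if false then 3 else 5) else (4 + 6)))
step 3: [if@root] (if ((\v.true) 3) then (if false then 3 else 5) else (4 + 6))
step 4: [beta@0] (if true then (if false then 3 else 5) else (4 + 6))
step 5: [if@root] (if false then 3 else 5)
step 6: [if@root] 5

Answer: 5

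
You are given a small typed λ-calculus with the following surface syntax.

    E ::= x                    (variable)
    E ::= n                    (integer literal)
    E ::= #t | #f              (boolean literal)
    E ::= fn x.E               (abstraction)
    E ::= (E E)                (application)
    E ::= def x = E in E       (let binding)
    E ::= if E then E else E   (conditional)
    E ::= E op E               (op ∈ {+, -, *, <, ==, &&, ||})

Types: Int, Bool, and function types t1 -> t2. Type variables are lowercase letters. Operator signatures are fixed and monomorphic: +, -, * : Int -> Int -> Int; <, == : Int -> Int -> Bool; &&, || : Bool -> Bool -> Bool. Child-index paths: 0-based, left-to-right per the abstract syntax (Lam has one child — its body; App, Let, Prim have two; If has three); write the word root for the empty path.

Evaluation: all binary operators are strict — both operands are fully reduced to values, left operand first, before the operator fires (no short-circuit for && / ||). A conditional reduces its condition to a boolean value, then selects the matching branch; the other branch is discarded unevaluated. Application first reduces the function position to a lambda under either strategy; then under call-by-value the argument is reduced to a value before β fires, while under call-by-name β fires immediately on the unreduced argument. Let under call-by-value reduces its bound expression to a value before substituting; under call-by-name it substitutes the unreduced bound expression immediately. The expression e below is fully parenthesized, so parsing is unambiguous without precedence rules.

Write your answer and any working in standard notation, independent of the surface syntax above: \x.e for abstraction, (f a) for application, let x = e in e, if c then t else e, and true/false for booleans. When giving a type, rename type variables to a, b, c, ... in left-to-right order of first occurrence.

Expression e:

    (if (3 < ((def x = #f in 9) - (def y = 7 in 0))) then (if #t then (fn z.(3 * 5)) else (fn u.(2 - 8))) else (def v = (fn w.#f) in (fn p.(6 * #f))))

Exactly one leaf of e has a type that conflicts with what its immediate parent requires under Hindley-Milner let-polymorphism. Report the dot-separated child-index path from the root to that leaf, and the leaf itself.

Trace:
  unify Int ~ Int
let x : Bool
  unify Int ~ Int
let y : Int
  unify Int ~ Int
  unify Int ~ Int
  unify Bool ~ Bool
  unify Bool ~ Bool
  unify Int ~ Int
  unify Int ~ Int
\z._ : a -> Int
  unify Int ~ Int
  unify Int ~ Int
\u._ : b -> Int
  unify a -> Int ~ b -> Int
  unify a ~ b
  unify Int ~ Int
\w._ : c -> Bool
let v : forall. c -> Bool
  unify Int ~ Int
  unify Bool ~ Int
  FAIL: mismatch Bool ~ Int

Answer: 2.1.0.1 : false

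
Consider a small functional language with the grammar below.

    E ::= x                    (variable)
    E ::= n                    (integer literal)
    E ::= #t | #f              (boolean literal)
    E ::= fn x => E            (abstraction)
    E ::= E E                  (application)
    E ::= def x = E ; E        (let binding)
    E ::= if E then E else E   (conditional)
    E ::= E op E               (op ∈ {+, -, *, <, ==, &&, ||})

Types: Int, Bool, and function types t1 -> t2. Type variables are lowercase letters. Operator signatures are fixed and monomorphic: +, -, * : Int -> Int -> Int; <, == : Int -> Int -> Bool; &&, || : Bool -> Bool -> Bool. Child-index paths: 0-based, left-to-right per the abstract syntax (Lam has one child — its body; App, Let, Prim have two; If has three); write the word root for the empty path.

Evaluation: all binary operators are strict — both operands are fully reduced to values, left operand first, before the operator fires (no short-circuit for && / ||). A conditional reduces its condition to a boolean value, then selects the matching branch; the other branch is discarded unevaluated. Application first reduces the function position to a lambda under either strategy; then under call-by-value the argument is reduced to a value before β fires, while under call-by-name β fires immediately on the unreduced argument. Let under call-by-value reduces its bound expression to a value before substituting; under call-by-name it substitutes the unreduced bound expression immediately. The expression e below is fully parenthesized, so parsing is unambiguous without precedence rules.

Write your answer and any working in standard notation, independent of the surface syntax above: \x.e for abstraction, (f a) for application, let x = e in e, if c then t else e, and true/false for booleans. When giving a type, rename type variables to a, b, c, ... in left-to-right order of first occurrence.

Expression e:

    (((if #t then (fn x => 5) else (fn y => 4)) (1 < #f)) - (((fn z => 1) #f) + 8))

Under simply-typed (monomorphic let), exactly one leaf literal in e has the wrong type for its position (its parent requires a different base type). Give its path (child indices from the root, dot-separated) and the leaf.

Answer: 0.1.1 : false

Derivation:
  unify Bool ~ Bool
\x._ : a -> Int
\y._ : b -> Int
  unify a -> Int ~ b -> Int
  unify a ~ b
  unify Int ~ Int
  unify Int ~ Int
  unify Bool ~ Int
  FAIL: mismatch Bool ~ Int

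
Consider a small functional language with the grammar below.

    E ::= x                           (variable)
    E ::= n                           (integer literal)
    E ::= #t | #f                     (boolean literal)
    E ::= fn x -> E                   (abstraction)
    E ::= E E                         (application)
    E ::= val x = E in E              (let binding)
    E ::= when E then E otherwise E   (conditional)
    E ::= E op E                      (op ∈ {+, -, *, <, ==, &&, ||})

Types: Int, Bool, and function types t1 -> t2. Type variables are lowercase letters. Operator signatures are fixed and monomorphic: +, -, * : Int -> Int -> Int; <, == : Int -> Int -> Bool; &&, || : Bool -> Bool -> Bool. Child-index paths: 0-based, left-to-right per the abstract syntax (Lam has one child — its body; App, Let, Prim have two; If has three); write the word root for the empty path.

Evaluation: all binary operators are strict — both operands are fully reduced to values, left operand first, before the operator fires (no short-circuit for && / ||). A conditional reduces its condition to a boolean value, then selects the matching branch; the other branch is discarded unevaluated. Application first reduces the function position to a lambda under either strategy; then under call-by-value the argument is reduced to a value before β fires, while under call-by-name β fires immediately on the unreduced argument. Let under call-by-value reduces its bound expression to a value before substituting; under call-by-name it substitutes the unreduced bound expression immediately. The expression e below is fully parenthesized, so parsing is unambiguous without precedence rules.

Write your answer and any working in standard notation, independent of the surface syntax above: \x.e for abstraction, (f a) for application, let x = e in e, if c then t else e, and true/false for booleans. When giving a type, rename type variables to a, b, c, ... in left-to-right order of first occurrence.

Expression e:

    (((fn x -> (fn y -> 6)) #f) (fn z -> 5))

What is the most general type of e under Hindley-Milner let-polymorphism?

Derivation:
\y._ : b -> Int
\x._ : a -> b -> Int
  unify a -> b -> Int ~ Bool -> c
  unify a ~ Bool
  unify b -> Int ~ c
_ _ : b -> Int
\z._ : d -> Int
  unify b -> Int ~ (d -> Int) -> e
  unify b ~ d -> Int
  unify Int ~ e
_ _ : Int

Answer: Int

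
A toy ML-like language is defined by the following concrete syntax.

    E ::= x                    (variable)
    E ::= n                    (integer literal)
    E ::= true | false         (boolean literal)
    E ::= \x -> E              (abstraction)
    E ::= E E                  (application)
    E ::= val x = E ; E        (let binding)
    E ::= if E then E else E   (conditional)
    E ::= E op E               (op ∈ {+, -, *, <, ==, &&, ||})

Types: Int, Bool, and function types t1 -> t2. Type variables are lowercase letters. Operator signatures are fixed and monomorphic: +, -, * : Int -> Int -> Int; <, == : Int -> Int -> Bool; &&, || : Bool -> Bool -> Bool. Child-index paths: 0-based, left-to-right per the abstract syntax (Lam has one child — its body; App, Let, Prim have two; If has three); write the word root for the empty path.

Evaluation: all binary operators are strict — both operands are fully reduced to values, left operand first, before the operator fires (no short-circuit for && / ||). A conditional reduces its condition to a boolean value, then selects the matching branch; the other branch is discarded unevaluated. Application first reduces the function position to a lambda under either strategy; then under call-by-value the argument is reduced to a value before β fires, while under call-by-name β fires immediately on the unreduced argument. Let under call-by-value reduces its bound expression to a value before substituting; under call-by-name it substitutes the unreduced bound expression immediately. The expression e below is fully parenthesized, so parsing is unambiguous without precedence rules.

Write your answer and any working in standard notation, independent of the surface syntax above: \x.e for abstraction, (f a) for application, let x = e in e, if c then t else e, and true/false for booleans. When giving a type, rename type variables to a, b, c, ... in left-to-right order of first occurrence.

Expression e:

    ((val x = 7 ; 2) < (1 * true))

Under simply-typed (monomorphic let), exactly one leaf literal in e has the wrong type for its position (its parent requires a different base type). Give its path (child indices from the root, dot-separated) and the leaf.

Derivation:
let x : Int
  unify Int ~ Int
  unify Int ~ Int
  unify Bool ~ Int
  FAIL: mismatch Bool ~ Int

Answer: 1.1 : true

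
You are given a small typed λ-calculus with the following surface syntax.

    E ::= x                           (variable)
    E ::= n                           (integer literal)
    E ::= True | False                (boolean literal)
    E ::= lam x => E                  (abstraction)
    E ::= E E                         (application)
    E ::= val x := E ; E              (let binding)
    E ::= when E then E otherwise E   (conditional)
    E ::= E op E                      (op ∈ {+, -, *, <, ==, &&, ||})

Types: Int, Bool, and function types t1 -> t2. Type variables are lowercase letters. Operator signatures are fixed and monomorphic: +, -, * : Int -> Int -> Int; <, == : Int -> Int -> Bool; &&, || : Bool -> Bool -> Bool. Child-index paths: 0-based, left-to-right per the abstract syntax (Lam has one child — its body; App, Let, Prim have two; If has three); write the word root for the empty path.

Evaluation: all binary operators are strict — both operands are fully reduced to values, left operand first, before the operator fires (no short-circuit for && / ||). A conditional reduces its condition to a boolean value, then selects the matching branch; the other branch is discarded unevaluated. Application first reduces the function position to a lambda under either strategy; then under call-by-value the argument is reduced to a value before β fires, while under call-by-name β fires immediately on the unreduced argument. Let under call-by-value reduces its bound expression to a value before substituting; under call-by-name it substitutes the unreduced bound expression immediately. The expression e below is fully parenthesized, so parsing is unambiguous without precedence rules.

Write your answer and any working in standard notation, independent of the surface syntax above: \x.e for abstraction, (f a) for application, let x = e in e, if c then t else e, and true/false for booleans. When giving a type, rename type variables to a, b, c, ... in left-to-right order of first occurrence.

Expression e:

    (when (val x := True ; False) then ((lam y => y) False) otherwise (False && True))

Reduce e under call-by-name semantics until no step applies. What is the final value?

Derivation:
step 0: (if (let x = true in false) then ((\y.y) false) else (false && true))
step 1: [let@0] (if false then ((\y.y) false) else (false && true))
step 2: [if@root] (false && true)
step 3: [delta@root] false

Answer: false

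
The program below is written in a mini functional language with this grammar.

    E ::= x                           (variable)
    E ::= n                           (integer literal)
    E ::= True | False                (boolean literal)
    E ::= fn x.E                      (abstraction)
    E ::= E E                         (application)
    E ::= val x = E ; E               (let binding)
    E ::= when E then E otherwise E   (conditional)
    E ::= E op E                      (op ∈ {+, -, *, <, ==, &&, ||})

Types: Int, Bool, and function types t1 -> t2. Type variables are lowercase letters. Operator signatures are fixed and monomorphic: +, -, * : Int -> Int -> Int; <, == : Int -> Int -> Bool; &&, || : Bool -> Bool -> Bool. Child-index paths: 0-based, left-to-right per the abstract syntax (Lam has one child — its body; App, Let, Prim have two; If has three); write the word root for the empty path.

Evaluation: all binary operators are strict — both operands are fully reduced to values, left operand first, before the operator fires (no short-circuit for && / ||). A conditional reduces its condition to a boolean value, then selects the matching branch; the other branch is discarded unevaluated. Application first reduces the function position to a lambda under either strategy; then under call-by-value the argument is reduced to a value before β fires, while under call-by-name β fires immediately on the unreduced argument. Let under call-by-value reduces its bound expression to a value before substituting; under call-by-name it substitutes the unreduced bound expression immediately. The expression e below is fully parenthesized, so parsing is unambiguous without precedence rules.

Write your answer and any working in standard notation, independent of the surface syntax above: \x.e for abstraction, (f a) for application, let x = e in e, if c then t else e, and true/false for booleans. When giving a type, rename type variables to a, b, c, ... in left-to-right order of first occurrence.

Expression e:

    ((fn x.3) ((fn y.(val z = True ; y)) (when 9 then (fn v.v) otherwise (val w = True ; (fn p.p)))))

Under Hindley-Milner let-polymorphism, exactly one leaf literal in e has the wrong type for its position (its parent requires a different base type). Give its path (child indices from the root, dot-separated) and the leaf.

Derivation:
\x._ : a -> Int
let z : Bool
y : b
\y._ : b -> b
  unify Int ~ Bool
  FAIL: mismatch Int ~ Bool

Answer: 1.1.0 : 9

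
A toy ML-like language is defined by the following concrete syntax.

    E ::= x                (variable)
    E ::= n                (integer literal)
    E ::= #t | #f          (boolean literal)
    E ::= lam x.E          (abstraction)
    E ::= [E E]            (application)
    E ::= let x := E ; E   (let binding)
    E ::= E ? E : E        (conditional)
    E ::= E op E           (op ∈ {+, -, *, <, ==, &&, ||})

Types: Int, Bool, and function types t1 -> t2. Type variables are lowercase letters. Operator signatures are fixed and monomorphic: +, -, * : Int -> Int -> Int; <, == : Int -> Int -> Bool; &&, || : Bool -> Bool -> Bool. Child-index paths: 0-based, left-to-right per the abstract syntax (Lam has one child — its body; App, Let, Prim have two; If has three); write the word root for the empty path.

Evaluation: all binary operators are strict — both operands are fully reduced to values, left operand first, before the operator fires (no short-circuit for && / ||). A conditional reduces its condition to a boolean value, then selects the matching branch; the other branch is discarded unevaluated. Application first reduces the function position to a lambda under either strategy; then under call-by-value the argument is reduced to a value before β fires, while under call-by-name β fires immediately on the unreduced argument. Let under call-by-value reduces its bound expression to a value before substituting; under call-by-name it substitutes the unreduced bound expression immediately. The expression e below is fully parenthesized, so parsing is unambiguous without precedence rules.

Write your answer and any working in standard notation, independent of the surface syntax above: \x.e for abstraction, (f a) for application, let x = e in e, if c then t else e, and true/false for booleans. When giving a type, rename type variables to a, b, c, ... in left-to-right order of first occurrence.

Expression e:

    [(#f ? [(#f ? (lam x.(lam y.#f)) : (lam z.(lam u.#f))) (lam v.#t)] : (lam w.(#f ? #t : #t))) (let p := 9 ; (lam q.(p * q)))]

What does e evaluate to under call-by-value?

Answer: true

Trace:
step 0: ((if false then ((if false then (\x.(\y.false)) else (\z.(\u.false))) (\v.true)) else (\w.(if false then true else true))) (let p = 9 in (\q.(p * q))))
step 1: [if@0] ((\w.(if false then true else true)) (let p = 9 in (\q.(p * q))))
step 2: [let@1] ((\w.(if false then true else true)) (\q.(9 * q)))
step 3: [beta@root] (if false then true else true)
step 4: [if@root] true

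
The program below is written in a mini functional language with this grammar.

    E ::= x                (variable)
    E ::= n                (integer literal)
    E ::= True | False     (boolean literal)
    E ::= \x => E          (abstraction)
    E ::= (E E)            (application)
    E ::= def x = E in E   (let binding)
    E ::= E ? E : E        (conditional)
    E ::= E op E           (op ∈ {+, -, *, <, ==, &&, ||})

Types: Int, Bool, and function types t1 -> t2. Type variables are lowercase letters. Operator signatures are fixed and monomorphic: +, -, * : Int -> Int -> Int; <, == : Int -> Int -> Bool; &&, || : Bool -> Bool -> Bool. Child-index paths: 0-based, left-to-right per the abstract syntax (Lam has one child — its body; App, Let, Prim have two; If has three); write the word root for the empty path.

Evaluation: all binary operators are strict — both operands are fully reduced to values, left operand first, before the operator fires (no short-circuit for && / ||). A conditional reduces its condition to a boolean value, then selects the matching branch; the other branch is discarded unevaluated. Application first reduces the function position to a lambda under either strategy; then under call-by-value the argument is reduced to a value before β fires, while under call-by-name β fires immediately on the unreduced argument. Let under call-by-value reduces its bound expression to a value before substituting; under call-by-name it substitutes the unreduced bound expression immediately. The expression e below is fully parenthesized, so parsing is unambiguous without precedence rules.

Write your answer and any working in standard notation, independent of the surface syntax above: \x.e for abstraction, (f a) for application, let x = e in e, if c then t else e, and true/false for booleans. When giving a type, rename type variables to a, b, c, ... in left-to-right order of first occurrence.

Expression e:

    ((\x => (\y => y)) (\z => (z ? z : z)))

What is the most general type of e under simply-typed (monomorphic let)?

Answer: a -> a

Working:
y : b
\y._ : b -> b
\x._ : a -> b -> b
z : c
  unify c ~ Bool
z : Bool
z : Bool
  unify Bool ~ Bool
\z._ : Bool -> Bool
  unify a -> b -> b ~ (Bool -> Bool) -> d
  unify a ~ Bool -> Bool
  unify b -> b ~ d
_ _ : b -> b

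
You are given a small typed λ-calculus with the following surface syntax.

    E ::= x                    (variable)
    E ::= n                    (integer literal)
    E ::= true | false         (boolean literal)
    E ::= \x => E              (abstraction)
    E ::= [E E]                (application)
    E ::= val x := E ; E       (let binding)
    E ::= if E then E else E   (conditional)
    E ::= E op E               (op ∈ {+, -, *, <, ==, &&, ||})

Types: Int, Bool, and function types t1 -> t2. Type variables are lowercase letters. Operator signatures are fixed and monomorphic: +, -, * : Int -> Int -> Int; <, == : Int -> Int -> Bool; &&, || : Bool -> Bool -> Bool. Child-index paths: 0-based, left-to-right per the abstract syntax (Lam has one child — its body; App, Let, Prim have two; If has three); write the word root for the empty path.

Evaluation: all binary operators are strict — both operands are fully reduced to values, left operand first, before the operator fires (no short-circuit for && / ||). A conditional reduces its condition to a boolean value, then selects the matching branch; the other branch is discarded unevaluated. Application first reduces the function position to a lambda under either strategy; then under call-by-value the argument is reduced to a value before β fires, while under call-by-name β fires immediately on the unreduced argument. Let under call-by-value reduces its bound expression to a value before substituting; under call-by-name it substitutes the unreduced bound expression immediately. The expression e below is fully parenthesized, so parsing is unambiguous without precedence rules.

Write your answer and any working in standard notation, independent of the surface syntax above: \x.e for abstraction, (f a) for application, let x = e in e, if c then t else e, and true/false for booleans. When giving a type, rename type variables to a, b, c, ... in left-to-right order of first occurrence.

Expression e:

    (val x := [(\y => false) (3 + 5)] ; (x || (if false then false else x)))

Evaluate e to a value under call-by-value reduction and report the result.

Answer: false

Derivation:
step 0: (let x = ((\y.false) (3 + 5)) in (x || (if false then false else x)))
step 1: [delta@0.1] (let x = ((\y.false) 8) in (x || (if false then false else x)))
step 2: [beta@0] (let x = false in (x || (if false then false else x)))
step 3: [let@root] (false || (if false then false else false))
step 4: [if@1] (false || false)
step 5: [delta@root] false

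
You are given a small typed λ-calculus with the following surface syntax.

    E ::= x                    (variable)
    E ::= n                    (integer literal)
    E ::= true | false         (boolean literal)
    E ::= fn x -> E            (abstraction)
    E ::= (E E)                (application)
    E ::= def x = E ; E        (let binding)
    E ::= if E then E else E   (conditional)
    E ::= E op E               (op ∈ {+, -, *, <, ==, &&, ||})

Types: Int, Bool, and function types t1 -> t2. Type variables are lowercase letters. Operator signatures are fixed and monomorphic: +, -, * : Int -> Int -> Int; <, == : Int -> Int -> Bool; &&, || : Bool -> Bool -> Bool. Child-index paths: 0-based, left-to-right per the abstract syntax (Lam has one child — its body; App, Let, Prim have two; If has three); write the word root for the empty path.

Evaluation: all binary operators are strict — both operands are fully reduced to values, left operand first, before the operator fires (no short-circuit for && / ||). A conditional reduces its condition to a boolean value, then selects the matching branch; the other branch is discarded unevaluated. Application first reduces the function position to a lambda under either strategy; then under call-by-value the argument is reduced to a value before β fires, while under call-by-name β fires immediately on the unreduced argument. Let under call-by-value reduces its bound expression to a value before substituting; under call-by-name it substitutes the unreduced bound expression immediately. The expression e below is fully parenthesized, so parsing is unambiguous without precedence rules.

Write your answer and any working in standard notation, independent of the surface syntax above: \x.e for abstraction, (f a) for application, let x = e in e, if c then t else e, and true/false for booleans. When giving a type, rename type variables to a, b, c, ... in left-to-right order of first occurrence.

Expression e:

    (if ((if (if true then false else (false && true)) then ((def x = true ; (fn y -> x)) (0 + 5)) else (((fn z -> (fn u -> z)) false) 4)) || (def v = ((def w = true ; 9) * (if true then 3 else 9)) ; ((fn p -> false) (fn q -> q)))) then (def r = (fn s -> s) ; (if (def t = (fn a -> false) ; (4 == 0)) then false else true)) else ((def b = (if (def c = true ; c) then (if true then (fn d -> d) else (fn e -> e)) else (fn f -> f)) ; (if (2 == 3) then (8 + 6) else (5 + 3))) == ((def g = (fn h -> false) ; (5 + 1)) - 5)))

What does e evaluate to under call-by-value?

Derivation:
step 0: (if ((if (if true then false else (false && true)) then ((let x = true in (\y.x)) (0 + 5)) else (((\z.(\u.z)) false) 4)) || (let v = ((let w = true in 9) * (if true then 3 else 9)) in ((\p.false) (\q.q)))) then (let r = (\s.s) in (if (let t = (\a.false) in (4 == 0)) then false else true)) else ((let b = (if (let c = true in c) then (if true then (\d.d) else (\e.e)) else (\f.f)) in (if (2 == 3) then (8 + 6) else (5 + 3))) == ((let g = (\h.false) in (5 + 1)) - 5)))
step 1: [if@0.0.0] (if ((if false then ((let x = true in (\y.x)) (0 + 5)) else (((\z.(\u.z)) false) 4)) || (let v = ((let w = true in 9) * (if true then 3 else 9)) in ((\p.false) (\q.q)))) then (let r = (\s.s) in (if (let t = (\a.false) in (4 == 0)) then false else true)) else ((let b = (if (let c = true in c) then (if true then (\d.d) else (\e.e)) else (\f.f)) in (if (2 == 3) then (8 + 6) else (5 + 3))) == ((let g = (\h.false) in (5 + 1)) - 5)))
step 2: [if@0.0] (if ((((\z.(\u.z)) false) 4) || (let v = ((let w = true in 9) * (if true then 3 else 9)) in ((\p.false) (\q.q)))) then (let r = (\s.s) in (if (let t = (\a.false) in (4 == 0)) then false else true)) else ((let b = (if (let c = true in c) then (if true then (\d.d) else (\e.e)) else (\f.f)) in (if (2 == 3) then (8 + 6) else (5 + 3))) == ((let g = (\h.false) in (5 + 1)) - 5)))
step 3: [beta@0.0.0] (if (((\u.false) 4) || (let v = ((let w = true in 9) * (if true then 3 else 9)) in ((\p.false) (\q.q)))) then (let r = (\s.s) in (if (let t = (\a.false) in (4 == 0)) then false else true)) else ((let b = (if (let c = true in c) then (if true then (\d.d) else (\e.e)) else (\f.f)) in (if (2 == 3) then (8 + 6) else (5 + 3))) == ((let g = (\h.false) in (5 + 1)) - 5)))
step 4: [beta@0.0] (if (false || (let v = ((let w = true in 9) * (if true then 3 else 9)) in ((\p.false) (\q.q)))) then (let r = (\s.s) in (if (let t = (\a.false) in (4 == 0)) then false else true)) else ((let b = (if (let c = true in c) then (if true then (\d.d) else (\e.e)) else (\f.f)) in (if (2 == 3) then (8 + 6) else (5 + 3))) == ((let g = (\h.false) in (5 + 1)) - 5)))
step 5: [let@0.1.0.0] (if (false || (let v = (9 * (if true then 3 else 9)) in ((\p.false) (\q.q)))) then (let r = (\s.s) in (if (let t = (\a.false) in (4 == 0)) then false else true)) else ((let b = (if (let c = true in c) then (if true then (\d.d) else (\e.e)) else (\f.f)) in (if (2 == 3) then (8 + 6) else (5 + 3))) == ((let g = (\h.false) in (5 + 1)) - 5)))
step 6: [if@0.1.0.1] (if (false || (let v = (9 * 3) in ((\p.false) (\q.q)))) then (let r = (\s.s) in (if (let t = (\a.false) in (4 == 0)) then false else true)) else ((let b = (if (let c = true in c) then (if true then (\d.d) else (\e.e)) else (\f.f)) in (if (2 == 3) then (8 + 6) else (5 + 3))) == ((let g = (\h.false) in (5 + 1)) - 5)))
step 7: [delta@0.1.0] (if (false || (let v = 27 in ((\p.false) (\q.q)))) then (let r = (\s.s) in (if (let t = (\a.false) in (4 == 0)) then false else true)) else ((let b = (if (let c = true in c) then (if true then (\d.d) else (\e.e)) else (\f.f)) in (if (2 == 3) then (8 + 6) else (5 + 3))) == ((let g = (\h.false) in (5 + 1)) - 5)))
step 8: [let@0.1] (if (false || ((\p.false) (\q.q))) then (let r = (\s.s) in (if (let t = (\a.false) in (4 == 0)) then false else true)) else ((let b = (if (let c = true in c) then (if true then (\d.d) else (\e.e)) else (\f.f)) in (if (2 == 3) then (8 + 6) else (5 + 3))) == ((let g = (\h.false) in (5 + 1)) - 5)))
step 9: [beta@0.1] (if (false || false) then (let r = (\s.s) in (if (let t = (\a.false) in (4 == 0)) then false else true)) else ((let b = (if (let c = true in c) then (if true then (\d.d) else (\e.e)) else (\f.f)) in (if (2 == 3) then (8 + 6) else (5 + 3))) == ((let g = (\h.false) in (5 + 1)) - 5)))
step 10: [delta@0] (if false then (let r = (\s.s) in (if (let t = (\a.false) in (4 == 0)) then false else true)) else ((let b = (if (let c = true in c) then (if true then (\d.d) else (\e.e)) else (\f.f)) in (if (2 == 3) then (8 + 6) else (5 + 3))) == ((let g = (\h.false) in (5 + 1)) - 5)))
step 11: [if@root] ((let b = (if (let c = true in c) then (if true then (\d.d) else (\e.e)) else (\f.f)) in (if (2 == 3) then (8 + 6) else (5 + 3))) == ((let g = (\h.false) in (5 + 1)) - 5))
step 12: [let@0.0.0] ((let b = (if true then (if true then (\d.d) else (\e.e)) else (\f.f)) in (if (2 == 3) then (8 + 6) else (5 + 3))) == ((let g = (\h.false) in (5 + 1)) - 5))
step 13: [if@0.0] ((let b = (if true then (\d.d) else (\e.e)) in (if (2 == 3) then (8 + 6) else (5 + 3))) == ((let g = (\h.false) in (5 + 1)) - 5))
step 14: [if@0.0] ((let b = (\d.d) in (if (2 == 3) then (8 + 6) else (5 + 3))) == ((let g = (\h.false) in (5 + 1)) - 5))
step 15: [let@0] ((if (2 == 3) then (8 + 6) else (5 + 3)) == ((let g = (\h.false) in (5 + 1)) - 5))
step 16: [delta@0.0] ((if false then (8 + 6) else (5 + 3)) == ((let g = (\h.false) in (5 + 1)) - 5))
step 17: [if@0] ((5 + 3) == ((let g = (\h.false) in (5 + 1)) - 5))
step 18: [delta@0] (8 == ((let g = (\h.false) in (5 + 1)) - 5))
step 19: [let@1.0] (8 == ((5 + 1) - 5))
step 20: [delta@1.0] (8 == (6 - 5))
step 21: [delta@1] (8 == 1)
step 22: [delta@root] false

Answer: false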